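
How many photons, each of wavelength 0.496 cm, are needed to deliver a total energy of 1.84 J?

4.59e22 photons

Per-photon energy: E = 4.005e-23 J (from wavelength = 0.496 cm).
N = E_total / E_photon = 1.84 J / 4.005e-23 J = 4.59e22.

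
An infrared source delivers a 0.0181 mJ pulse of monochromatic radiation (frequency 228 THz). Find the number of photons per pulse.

Per-photon energy: E = 1.511e-19 J (from frequency = 228 THz).
N = E_total / E_photon = 1.81e-5 J / 1.511e-19 J = 1.20e14.

1.20e14 photons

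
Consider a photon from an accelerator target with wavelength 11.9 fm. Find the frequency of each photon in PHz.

First convert: λ = 11.9 fm = 1.19e-14 m.
For a photon f = c/λ, so f = 2.519e22 Hz.
Converting to PHz: f = 2.519e7 PHz ≈ 2.52e7 PHz.

2.52e7 PHz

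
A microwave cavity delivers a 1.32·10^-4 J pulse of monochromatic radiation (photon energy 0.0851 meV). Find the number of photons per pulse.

9.68·10^18 photons

Per-photon energy: E = 1.363·10^-23 J (from energy = 0.0851 meV).
N = E_total / E_photon = 1.32·10^-4 J / 1.363·10^-23 J = 9.68·10^18.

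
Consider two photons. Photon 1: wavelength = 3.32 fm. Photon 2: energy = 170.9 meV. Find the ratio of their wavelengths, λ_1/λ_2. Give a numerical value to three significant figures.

4.58e-10

λ_1 = 3.320e-15 m (from wavelength = 3.32 fm, via λ given directly).
λ_2 = 7.255e-6 m (from energy = 170.9 meV, via λ = hc/E).
Ratio = 3.320e-15 / 7.255e-6 = 4.58e-10.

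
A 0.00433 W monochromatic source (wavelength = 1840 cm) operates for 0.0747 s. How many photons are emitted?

3.00e22 photons

Total energy: E_total = P·t = 0.00433 × 0.0747 = 3.235e-4 J.
Per-photon energy: E = 1.080e-26 J.
N = E_total / E_photon = 3.00e22.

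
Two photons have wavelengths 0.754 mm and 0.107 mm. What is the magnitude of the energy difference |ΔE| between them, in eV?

Using E = hc/λ: E₁ = 2.635e-22 J, E₂ = 1.856e-21 J.
|ΔE| = |2.635e-22 − 1.856e-21| = 1.59e-21 J = 9.94e-3 eV.

9.94e-3 eV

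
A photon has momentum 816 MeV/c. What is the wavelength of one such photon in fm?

Convert to SI: p = 816 MeV/c = 4.3609e-19 kg·m/s.
Since λ = h/p for a photon, λ = 1.519e-15 m.
Converting to fm: λ = 1.519 fm ≈ 1.52 fm.

1.52 fm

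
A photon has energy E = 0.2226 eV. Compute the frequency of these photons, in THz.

53.8 THz

Use h = 6.62607015 × 10^-34 J·s, 1 eV = 1.602176634 × 10^-19 J.
First convert: E = 0.2226 eV = 3.5664 × 10^-20 J.
The photon relation is f = E/h, giving f = 5.382 × 10^13 Hz.
Converting to THz: f = 53.82 THz ≈ 53.8 THz.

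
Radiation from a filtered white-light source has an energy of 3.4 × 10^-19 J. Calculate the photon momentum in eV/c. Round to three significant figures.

Take c = 2.99792458 × 10^8 m/s, 1 eV = 1.602176634 × 10^-19 J.
The photon relation is p = E/c, giving p = 1.134 × 10^-27 kg·m/s.
Converting to eV/c: p = 2.122 eV/c ≈ 2.12 eV/c.

2.12 eV/c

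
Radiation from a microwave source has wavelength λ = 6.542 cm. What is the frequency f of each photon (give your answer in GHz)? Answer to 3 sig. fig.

4.58 GHz

Take c = 2.99792458e8 m/s.
First convert: λ = 6.542 cm = 0.06542 m.
Apply f = c/λ: f = 4.583e9 Hz.
Converting to GHz: f = 4.583 GHz ≈ 4.58 GHz.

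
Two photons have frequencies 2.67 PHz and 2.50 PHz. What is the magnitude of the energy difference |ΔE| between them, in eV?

0.703 eV

Using E = hf: E₁ = 1.769e-18 J, E₂ = 1.657e-18 J.
|ΔE| = |1.769e-18 − 1.657e-18| = 1.13e-19 J = 0.703 eV.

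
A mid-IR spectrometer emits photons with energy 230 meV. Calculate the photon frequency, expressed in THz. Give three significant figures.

55.6 THz

First convert: E = 230 meV = 3.6850e-20 J.
For a photon f = E/h, so f = 5.561e13 Hz.
Converting to THz: f = 55.61 THz ≈ 55.6 THz.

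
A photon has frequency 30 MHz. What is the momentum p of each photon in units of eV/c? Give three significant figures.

1.24·10^-7 eV/c

Convert to SI: f = 30 MHz = 3.0·10^7 Hz.
The photon relation is p = hf/c, giving p = 6.631·10^-35 kg·m/s.
Converting to eV/c: p = 1.241·10^-7 eV/c ≈ 1.24·10^-7 eV/c.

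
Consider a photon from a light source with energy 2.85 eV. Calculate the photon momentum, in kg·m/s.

Take c = 2.99792458·10^8 m/s, 1 eV = 1.602176634·10^-19 J.
Convert to SI: E = 2.85 eV = 4.5662·10^-19 J.
The photon relation is p = E/c, giving p = 1.523·10^-27 kg·m/s.
So p ≈ 1.52·10^-27 kg·m/s.

1.52·10^-27 kg·m/s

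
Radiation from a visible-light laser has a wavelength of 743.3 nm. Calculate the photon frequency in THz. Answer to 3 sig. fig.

403 THz

Take c = 2.99792458e8 m/s.
Convert to SI: λ = 743.3 nm = 7.433e-7 m.
Since f = c/λ for a photon, f = 4.033e14 Hz.
Converting to THz: f = 403.3 THz ≈ 403 THz.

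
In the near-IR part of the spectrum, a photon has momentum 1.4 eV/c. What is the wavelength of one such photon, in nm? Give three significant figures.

886 nm

(h = 6.62607015e-34 J·s, c = 2.99792458e8 m/s, 1 eV = 1.602176634e-19 J.)
First convert: p = 1.4 eV/c = 7.4820e-28 kg·m/s.
Since λ = h/p for a photon, λ = 8.856e-7 m.
Converting to nm: λ = 885.6 nm ≈ 886 nm.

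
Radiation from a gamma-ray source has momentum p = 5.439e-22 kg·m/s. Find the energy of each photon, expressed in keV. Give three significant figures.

1020 keV

Apply E = pc: E = 1.631e-13 J.
Converting to keV: E = 1018 keV ≈ 1020 keV.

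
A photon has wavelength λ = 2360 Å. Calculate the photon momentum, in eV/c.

In SI units: λ = 2360 Å = 2.36e-7 m.
The photon relation is p = h/λ, giving p = 2.808e-27 kg·m/s.
Converting to eV/c: p = 5.254 eV/c ≈ 5.25 eV/c.

5.25 eV/c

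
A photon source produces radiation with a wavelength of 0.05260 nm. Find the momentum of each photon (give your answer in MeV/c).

Use h = 6.62607015e-34 J·s, c = 2.99792458e8 m/s, 1 eV = 1.602176634e-19 J.
In SI units: λ = 0.05260 nm = 5.260e-11 m.
The photon relation is p = h/λ, giving p = 1.260e-23 kg·m/s.
Converting to MeV/c: p = 0.02357 MeV/c ≈ 0.0236 MeV/c.

0.0236 MeV/c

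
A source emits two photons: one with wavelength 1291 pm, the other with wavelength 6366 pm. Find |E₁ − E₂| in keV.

Using E = hc/λ: E₁ = 1.5387e-16 J, E₂ = 3.1204e-17 J.
|ΔE| = |1.5387e-16 − 3.1204e-17| = 1.23e-16 J = 0.766 keV.

0.766 keV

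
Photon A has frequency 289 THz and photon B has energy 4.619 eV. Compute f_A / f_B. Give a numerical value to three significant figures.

0.259

f_A = 2.890 × 10^14 Hz (from frequency = 289 THz, via f given directly).
f_B = 1.117 × 10^15 Hz (from energy = 4.619 eV, via f = E/h).
Ratio = 2.890 × 10^14 / 1.117 × 10^15 = 0.259.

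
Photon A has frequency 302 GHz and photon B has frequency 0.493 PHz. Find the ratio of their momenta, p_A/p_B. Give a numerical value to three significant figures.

6.13·10^-4

p_A = 6.675·10^-31 kg·m/s (from frequency = 302 GHz, via p = hf/c).
p_B = 1.090·10^-27 kg·m/s (from frequency = 0.493 PHz, via p = hf/c).
Ratio = 6.675·10^-31 / 1.090·10^-27 = 6.13·10^-4.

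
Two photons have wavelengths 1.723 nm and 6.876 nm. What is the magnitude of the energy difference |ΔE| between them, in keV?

0.539 keV

Using E = hc/λ: E₁ = 1.1529 × 10^-16 J, E₂ = 2.8890 × 10^-17 J.
|ΔE| = |1.1529 × 10^-16 − 2.8890 × 10^-17| = 8.64 × 10^-17 J = 0.539 keV.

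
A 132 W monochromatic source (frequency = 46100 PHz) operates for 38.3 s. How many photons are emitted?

Total energy: E_total = P·t = 132 × 38.3 = 5056 J.
Per-photon energy: E = 3.055 × 10^-14 J.
N = E_total / E_photon = 1.66 × 10^17.

1.66 × 10^17 photons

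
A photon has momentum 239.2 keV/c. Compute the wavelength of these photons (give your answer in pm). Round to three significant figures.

5.18 pm

Convert to SI: p = 239.2 keV/c = 1.2784e-22 kg·m/s.
The photon relation is λ = h/p, giving λ = 5.183e-12 m.
Converting to pm: λ = 5.183 pm ≈ 5.18 pm.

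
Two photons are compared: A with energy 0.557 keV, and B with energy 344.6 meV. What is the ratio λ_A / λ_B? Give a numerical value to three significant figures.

λ_A = 2.226 × 10^-9 m (from energy = 0.557 keV, via λ = hc/E).
λ_B = 3.598 × 10^-6 m (from energy = 344.6 meV, via λ = hc/E).
Ratio = 2.226 × 10^-9 / 3.598 × 10^-6 = 6.19 × 10^-4.

6.19 × 10^-4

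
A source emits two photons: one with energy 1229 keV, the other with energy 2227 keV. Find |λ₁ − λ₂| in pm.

0.452 pm

Using λ = hc/E: λ₁ = 1.0088e-12 m, λ₂ = 5.5673e-13 m.
|Δλ| = |1.0088e-12 − 5.5673e-13| = 4.52e-13 m = 0.452 pm.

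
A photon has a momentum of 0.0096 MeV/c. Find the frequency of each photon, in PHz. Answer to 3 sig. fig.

Use h = 6.62607015 × 10^-34 J·s, c = 2.99792458 × 10^8 m/s, 1 eV = 1.602176634 × 10^-19 J.
Convert to SI: p = 0.0096 MeV/c = 5.1305 × 10^-24 kg·m/s.
Since f = pc/h for a photon, f = 2.321 × 10^18 Hz.
Converting to PHz: f = 2321 PHz ≈ 2320 PHz.

2320 PHz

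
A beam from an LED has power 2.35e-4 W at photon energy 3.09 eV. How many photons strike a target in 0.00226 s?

1.07e12 photons

Total energy: E_total = P·t = 2.35e-4 × 0.00226 = 5.311e-7 J.
Per-photon energy: E = 4.951e-19 J.
N = E_total / E_photon = 1.07e12.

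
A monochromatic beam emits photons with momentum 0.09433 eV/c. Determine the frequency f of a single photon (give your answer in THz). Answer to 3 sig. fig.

22.8 THz

(h = 6.62607015 × 10^-34 J·s, c = 2.99792458 × 10^8 m/s, 1 eV = 1.602176634 × 10^-19 J.)
First convert: p = 0.09433 eV/c = 5.0413 × 10^-29 kg·m/s.
For a photon f = pc/h, so f = 2.281 × 10^13 Hz.
Converting to THz: f = 22.81 THz ≈ 22.8 THz.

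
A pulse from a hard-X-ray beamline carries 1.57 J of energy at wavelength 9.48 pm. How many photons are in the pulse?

7.49e13 photons

Per-photon energy: E = 2.095e-14 J (from wavelength = 9.48 pm).
N = E_total / E_photon = 1.57 J / 2.095e-14 J = 7.49e13.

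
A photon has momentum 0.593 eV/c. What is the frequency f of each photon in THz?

(h = 6.62607015·10^-34 J·s, c = 2.99792458·10^8 m/s, 1 eV = 1.602176634·10^-19 J.)
In SI units: p = 0.593 eV/c = 3.1692·10^-28 kg·m/s.
The photon relation is f = pc/h, giving f = 1.434·10^14 Hz.
Converting to THz: f = 143.4 THz ≈ 143 THz.

143 THz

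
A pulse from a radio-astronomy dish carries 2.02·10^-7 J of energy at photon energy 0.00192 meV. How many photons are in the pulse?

6.57·10^17 photons

Per-photon energy: E = 3.076·10^-25 J (from energy = 0.00192 meV).
N = E_total / E_photon = 2.02·10^-7 J / 3.076·10^-25 J = 6.57·10^17.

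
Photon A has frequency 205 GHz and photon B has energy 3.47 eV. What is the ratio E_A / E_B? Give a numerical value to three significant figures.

E_A = 1.358e-22 J (from frequency = 205 GHz, via E = hf).
E_B = 5.560e-19 J (from energy = 3.47 eV, via E given directly).
Ratio = 1.358e-22 / 5.560e-19 = 2.44e-4.

2.44e-4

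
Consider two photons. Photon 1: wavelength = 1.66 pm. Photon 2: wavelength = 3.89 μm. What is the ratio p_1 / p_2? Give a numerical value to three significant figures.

p_1 = 3.992 × 10^-22 kg·m/s (from wavelength = 1.66 pm, via p = h/λ).
p_2 = 1.703 × 10^-28 kg·m/s (from wavelength = 3.89 μm, via p = h/λ).
Ratio = 3.992 × 10^-22 / 1.703 × 10^-28 = 2.34 × 10^6.

2.34 × 10^6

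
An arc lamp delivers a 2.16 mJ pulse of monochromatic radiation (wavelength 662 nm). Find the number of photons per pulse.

7.20 × 10^15 photons

Per-photon energy: E = 3.001 × 10^-19 J (from wavelength = 662 nm).
N = E_total / E_photon = 0.00216 J / 3.001 × 10^-19 J = 7.20 × 10^15.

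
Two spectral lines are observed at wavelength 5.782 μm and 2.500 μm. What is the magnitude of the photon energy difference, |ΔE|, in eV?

0.282 eV

Using E = hc/λ: E₁ = 3.4356 × 10^-20 J, E₂ = 7.9458 × 10^-20 J.
|ΔE| = |3.4356 × 10^-20 − 7.9458 × 10^-20| = 4.51 × 10^-20 J = 0.282 eV.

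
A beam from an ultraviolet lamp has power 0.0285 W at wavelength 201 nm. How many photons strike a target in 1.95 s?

5.62·10^16 photons

Total energy: E_total = P·t = 0.0285 × 1.95 = 0.05557 J.
Per-photon energy: E = 9.883·10^-19 J.
N = E_total / E_photon = 5.62·10^16.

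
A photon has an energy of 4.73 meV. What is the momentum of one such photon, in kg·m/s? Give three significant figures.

(c = 2.99792458e8 m/s, 1 eV = 1.602176634e-19 J.)
In SI units: E = 4.73 meV = 7.5783e-22 J.
Since p = E/c for a photon, p = 2.528e-30 kg·m/s.
So p ≈ 2.53e-30 kg·m/s.

2.53e-30 kg·m/s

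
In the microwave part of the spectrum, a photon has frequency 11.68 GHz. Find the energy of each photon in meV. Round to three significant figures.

0.0483 meV

Use h = 6.62607015 × 10^-34 J·s, 1 eV = 1.602176634 × 10^-19 J.
Convert to SI: f = 11.68 GHz = 1.168 × 10^10 Hz.
For a photon E = hf, so E = 7.739 × 10^-24 J.
Converting to meV: E = 0.04830 meV ≈ 0.0483 meV.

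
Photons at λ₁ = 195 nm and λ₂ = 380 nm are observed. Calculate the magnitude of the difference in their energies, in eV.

Using E = hc/λ: E₁ = 1.019e-18 J, E₂ = 5.227e-19 J.
|ΔE| = |1.019e-18 − 5.227e-19| = 4.96e-19 J = 3.10 eV.

3.10 eV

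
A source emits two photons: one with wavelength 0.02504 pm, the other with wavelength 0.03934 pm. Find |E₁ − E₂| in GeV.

0.0180 GeV

Using E = hc/λ: E₁ = 7.9331e-12 J, E₂ = 5.0494e-12 J.
|ΔE| = |7.9331e-12 − 5.0494e-12| = 2.88e-12 J = 0.0180 GeV.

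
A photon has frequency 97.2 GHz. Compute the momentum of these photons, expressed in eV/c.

Take h = 6.62607015e-34 J·s, c = 2.99792458e8 m/s, 1 eV = 1.602176634e-19 J.
In SI units: f = 97.2 GHz = 9.72e10 Hz.
Since p = hf/c for a photon, p = 2.148e-31 kg·m/s.
Converting to eV/c: p = 4.020e-4 eV/c ≈ 4.02e-4 eV/c.

4.02e-4 eV/c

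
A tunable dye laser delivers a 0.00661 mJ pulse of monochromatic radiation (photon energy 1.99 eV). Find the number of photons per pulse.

Per-photon energy: E = 3.188·10^-19 J (from energy = 1.99 eV).
N = E_total / E_photon = 6.61·10^-6 J / 3.188·10^-19 J = 2.07·10^13.

2.07·10^13 photons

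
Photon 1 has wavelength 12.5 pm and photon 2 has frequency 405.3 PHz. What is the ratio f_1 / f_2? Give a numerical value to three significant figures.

f_1 = 2.398 × 10^19 Hz (from wavelength = 12.5 pm, via f = c/λ).
f_2 = 4.053 × 10^17 Hz (from frequency = 405.3 PHz, via f given directly).
Ratio = 2.398 × 10^19 / 4.053 × 10^17 = 59.2.

59.2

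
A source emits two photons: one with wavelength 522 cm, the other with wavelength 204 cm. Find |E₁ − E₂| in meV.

3.70 × 10^-4 meV

Using E = hc/λ: E₁ = 3.805 × 10^-26 J, E₂ = 9.737 × 10^-26 J.
|ΔE| = |3.805 × 10^-26 − 9.737 × 10^-26| = 5.93 × 10^-26 J = 3.70 × 10^-4 meV.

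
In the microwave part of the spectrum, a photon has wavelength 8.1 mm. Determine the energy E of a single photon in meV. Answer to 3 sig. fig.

Take h = 6.62607015 × 10^-34 J·s, c = 2.99792458 × 10^8 m/s, 1 eV = 1.602176634 × 10^-19 J.
In SI units: λ = 8.1 mm = 0.0081 m.
For a photon E = hc/λ, so E = 2.452 × 10^-23 J.
Converting to meV: E = 0.1531 meV ≈ 0.153 meV.

0.153 meV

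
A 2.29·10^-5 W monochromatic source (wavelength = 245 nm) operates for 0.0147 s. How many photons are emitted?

4.15·10^11 photons

Total energy: E_total = P·t = 2.29·10^-5 × 0.0147 = 3.366·10^-7 J.
Per-photon energy: E = 8.108·10^-19 J.
N = E_total / E_photon = 4.15·10^11.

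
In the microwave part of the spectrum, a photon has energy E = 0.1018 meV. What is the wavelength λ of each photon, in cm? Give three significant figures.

1.22 cm

Use h = 6.62607015 × 10^-34 J·s, c = 2.99792458 × 10^8 m/s, 1 eV = 1.602176634 × 10^-19 J.
Convert to SI: E = 0.1018 meV = 1.6310 × 10^-23 J.
Since λ = hc/E for a photon, λ = 0.01218 m.
Converting to cm: λ = 1.218 cm ≈ 1.22 cm.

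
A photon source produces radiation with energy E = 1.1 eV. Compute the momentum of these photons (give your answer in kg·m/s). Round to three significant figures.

Take c = 2.99792458 × 10^8 m/s, 1 eV = 1.602176634 × 10^-19 J.
Convert to SI: E = 1.1 eV = 1.7624 × 10^-19 J.
Apply p = E/c: p = 5.879 × 10^-28 kg·m/s.
So p ≈ 5.88 × 10^-28 kg·m/s.

5.88 × 10^-28 kg·m/s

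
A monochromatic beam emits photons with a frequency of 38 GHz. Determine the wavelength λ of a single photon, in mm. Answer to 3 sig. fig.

(c = 2.99792458e8 m/s.)
Convert to SI: f = 38 GHz = 3.8e10 Hz.
The photon relation is λ = c/f, giving λ = 0.007889 m.
Converting to mm: λ = 7.889 mm ≈ 7.89 mm.

7.89 mm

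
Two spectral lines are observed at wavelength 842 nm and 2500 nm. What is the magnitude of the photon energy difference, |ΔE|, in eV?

0.977 eV

Using E = hc/λ: E₁ = 2.359e-19 J, E₂ = 7.946e-20 J.
|ΔE| = |2.359e-19 − 7.946e-20| = 1.56e-19 J = 0.977 eV.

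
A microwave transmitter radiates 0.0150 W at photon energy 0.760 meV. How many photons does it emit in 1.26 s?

1.55e20 photons

Total energy: E_total = P·t = 0.0150 × 1.26 = 0.01890 J.
Per-photon energy: E = 1.218e-22 J.
N = E_total / E_photon = 1.55e20.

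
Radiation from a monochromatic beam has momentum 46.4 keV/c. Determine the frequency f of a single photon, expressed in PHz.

(h = 6.62607015 × 10^-34 J·s, c = 2.99792458 × 10^8 m/s, 1 eV = 1.602176634 × 10^-19 J.)
First convert: p = 46.4 keV/c = 2.4797 × 10^-23 kg·m/s.
Apply f = pc/h: f = 1.122 × 10^19 Hz.
Converting to PHz: f = 11220 PHz ≈ 1.12 × 10^4 PHz.

1.12 × 10^4 PHz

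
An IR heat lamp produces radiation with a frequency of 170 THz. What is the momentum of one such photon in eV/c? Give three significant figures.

0.703 eV/c

Convert to SI: f = 170 THz = 1.70 × 10^14 Hz.
For a photon p = hf/c, so p = 3.757 × 10^-28 kg·m/s.
Converting to eV/c: p = 0.7031 eV/c ≈ 0.703 eV/c.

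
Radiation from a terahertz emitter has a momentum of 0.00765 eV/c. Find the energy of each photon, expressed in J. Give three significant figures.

1.23 × 10^-21 J

Convert to SI: p = 0.00765 eV/c = 4.0884 × 10^-30 kg·m/s.
For a photon E = pc, so E = 1.226 × 10^-21 J.
So E ≈ 1.23 × 10^-21 J.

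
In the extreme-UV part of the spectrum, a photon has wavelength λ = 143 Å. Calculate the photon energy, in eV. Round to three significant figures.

86.7 eV

First convert: λ = 143 Å = 1.43e-8 m.
For a photon E = hc/λ, so E = 1.389e-17 J.
Converting to eV: E = 86.70 eV ≈ 86.7 eV.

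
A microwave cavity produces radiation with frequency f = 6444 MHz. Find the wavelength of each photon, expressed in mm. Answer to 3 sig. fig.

Use c = 2.99792458·10^8 m/s.
First convert: f = 6444 MHz = 6.444·10^9 Hz.
The photon relation is λ = c/f, giving λ = 0.04652 m.
Converting to mm: λ = 46.52 mm ≈ 46.5 mm.

46.5 mm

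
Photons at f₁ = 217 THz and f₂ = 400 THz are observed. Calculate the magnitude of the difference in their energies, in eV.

Using E = hf: E₁ = 1.438e-19 J, E₂ = 2.650e-19 J.
|ΔE| = |1.438e-19 − 2.650e-19| = 1.21e-19 J = 0.757 eV.

0.757 eV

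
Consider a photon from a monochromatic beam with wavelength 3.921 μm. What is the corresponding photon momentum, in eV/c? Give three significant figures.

(h = 6.62607015·10^-34 J·s, c = 2.99792458·10^8 m/s, 1 eV = 1.602176634·10^-19 J.)
First convert: λ = 3.921 μm = 3.921·10^-6 m.
Apply p = h/λ: p = 1.690·10^-28 kg·m/s.
Converting to eV/c: p = 0.3162 eV/c ≈ 0.316 eV/c.

0.316 eV/c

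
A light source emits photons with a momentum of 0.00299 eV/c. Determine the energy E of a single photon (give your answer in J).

4.79e-22 J

In SI units: p = 0.00299 eV/c = 1.5979e-30 kg·m/s.
Apply E = pc: E = 4.791e-22 J.
So E ≈ 4.79e-22 J.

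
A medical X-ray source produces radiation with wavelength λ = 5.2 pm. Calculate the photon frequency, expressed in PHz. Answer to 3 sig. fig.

5.77·10^4 PHz

(c = 2.99792458·10^8 m/s.)
In SI units: λ = 5.2 pm = 5.2·10^-12 m.
Apply f = c/λ: f = 5.765·10^19 Hz.
Converting to PHz: f = 57650 PHz ≈ 5.77·10^4 PHz.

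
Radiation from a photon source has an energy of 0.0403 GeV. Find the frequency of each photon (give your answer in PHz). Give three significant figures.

Convert to SI: E = 0.0403 GeV = 6.4568 × 10^-12 J.
The photon relation is f = E/h, giving f = 9.744 × 10^21 Hz.
Converting to PHz: f = 9.744 × 10^6 PHz ≈ 9.74 × 10^6 PHz.

9.74 × 10^6 PHz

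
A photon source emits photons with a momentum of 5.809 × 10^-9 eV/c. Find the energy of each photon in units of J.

Take c = 2.99792458 × 10^8 m/s, 1 eV = 1.602176634 × 10^-19 J.
In SI units: p = 5.809 × 10^-9 eV/c = 3.1045 × 10^-36 kg·m/s.
For a photon E = pc, so E = 9.307 × 10^-28 J.
So E ≈ 9.31 × 10^-28 J.

9.31 × 10^-28 J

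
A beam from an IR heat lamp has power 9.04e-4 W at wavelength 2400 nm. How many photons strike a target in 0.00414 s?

4.52e13 photons

Total energy: E_total = P·t = 9.04e-4 × 0.00414 = 3.743e-6 J.
Per-photon energy: E = 8.277e-20 J.
N = E_total / E_photon = 4.52e13.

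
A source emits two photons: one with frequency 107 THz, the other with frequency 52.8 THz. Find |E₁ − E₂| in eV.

Using E = hf: E₁ = 7.090e-20 J, E₂ = 3.499e-20 J.
|ΔE| = |7.090e-20 − 3.499e-20| = 3.59e-20 J = 0.224 eV.

0.224 eV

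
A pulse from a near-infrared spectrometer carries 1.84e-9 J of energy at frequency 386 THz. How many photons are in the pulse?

Per-photon energy: E = 2.558e-19 J (from frequency = 386 THz).
N = E_total / E_photon = 1.84e-9 J / 2.558e-19 J = 7.19e9.

7.19e9 photons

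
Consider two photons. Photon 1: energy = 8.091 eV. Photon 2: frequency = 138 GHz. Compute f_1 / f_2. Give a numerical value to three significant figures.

1.42 × 10^4

f_1 = 1.956 × 10^15 Hz (from energy = 8.091 eV, via f = E/h).
f_2 = 1.380 × 10^11 Hz (from frequency = 138 GHz, via f given directly).
Ratio = 1.956 × 10^15 / 1.380 × 10^11 = 1.42 × 10^4.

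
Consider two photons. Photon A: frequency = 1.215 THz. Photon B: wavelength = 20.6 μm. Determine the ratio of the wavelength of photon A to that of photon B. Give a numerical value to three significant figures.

12.0

λ_A = 2.467·10^-4 m (from frequency = 1.215 THz, via λ = c/f).
λ_B = 2.060·10^-5 m (from wavelength = 20.6 μm, via λ given directly).
Ratio = 2.467·10^-4 / 2.060·10^-5 = 12.0.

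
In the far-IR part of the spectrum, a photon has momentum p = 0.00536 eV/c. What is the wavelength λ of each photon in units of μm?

(h = 6.62607015 × 10^-34 J·s, c = 2.99792458 × 10^8 m/s, 1 eV = 1.602176634 × 10^-19 J.)
In SI units: p = 0.00536 eV/c = 2.8645 × 10^-30 kg·m/s.
Apply λ = h/p: λ = 2.313 × 10^-4 m.
Converting to μm: λ = 231.3 μm ≈ 231 μm.

231 μm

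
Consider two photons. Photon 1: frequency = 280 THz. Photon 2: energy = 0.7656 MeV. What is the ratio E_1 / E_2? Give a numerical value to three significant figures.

E_1 = 1.855e-19 J (from frequency = 280 THz, via E = hf).
E_2 = 1.227e-13 J (from energy = 0.7656 MeV, via E given directly).
Ratio = 1.855e-19 / 1.227e-13 = 1.51e-6.

1.51e-6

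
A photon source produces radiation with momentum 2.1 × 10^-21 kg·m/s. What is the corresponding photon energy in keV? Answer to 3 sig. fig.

Apply E = pc: E = 6.296 × 10^-13 J.
Converting to keV: E = 3929 keV ≈ 3930 keV.

3930 keV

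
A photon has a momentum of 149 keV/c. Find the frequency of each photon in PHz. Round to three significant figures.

3.60e4 PHz

First convert: p = 149 keV/c = 7.9630e-23 kg·m/s.
Since f = pc/h for a photon, f = 3.603e19 Hz.
Converting to PHz: f = 36030 PHz ≈ 3.60e4 PHz.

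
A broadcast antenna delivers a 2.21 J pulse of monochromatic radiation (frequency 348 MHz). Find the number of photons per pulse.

9.58e24 photons

Per-photon energy: E = 2.306e-25 J (from frequency = 348 MHz).
N = E_total / E_photon = 2.21 J / 2.306e-25 J = 9.58e24.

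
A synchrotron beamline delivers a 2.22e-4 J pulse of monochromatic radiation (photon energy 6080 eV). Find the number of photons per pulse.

2.28e11 photons

Per-photon energy: E = 9.741e-16 J (from energy = 6080 eV).
N = E_total / E_photon = 2.22e-4 J / 9.741e-16 J = 2.28e11.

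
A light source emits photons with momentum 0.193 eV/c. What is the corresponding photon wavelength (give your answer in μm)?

(h = 6.62607015 × 10^-34 J·s, c = 2.99792458 × 10^8 m/s, 1 eV = 1.602176634 × 10^-19 J.)
Convert to SI: p = 0.193 eV/c = 1.0314 × 10^-28 kg·m/s.
Apply λ = h/p: λ = 6.424 × 10^-6 m.
Converting to μm: λ = 6.424 μm ≈ 6.42 μm.

6.42 μm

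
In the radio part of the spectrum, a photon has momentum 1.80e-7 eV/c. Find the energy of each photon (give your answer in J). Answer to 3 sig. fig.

(c = 2.99792458e8 m/s, 1 eV = 1.602176634e-19 J.)
Convert to SI: p = 1.80e-7 eV/c = 9.6197e-35 kg·m/s.
Since E = pc for a photon, E = 2.884e-26 J.
So E ≈ 2.88e-26 J.

2.88e-26 J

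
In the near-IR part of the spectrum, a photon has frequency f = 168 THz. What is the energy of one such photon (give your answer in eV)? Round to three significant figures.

Use h = 6.62607015e-34 J·s, 1 eV = 1.602176634e-19 J.
In SI units: f = 168 THz = 1.68e14 Hz.
Since E = hf for a photon, E = 1.113e-19 J.
Converting to eV: E = 0.6948 eV ≈ 0.695 eV.

0.695 eV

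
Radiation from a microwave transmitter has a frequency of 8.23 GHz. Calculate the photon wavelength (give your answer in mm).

36.4 mm

Take c = 2.99792458e8 m/s.
Convert to SI: f = 8.23 GHz = 8.23e9 Hz.
Since λ = c/f for a photon, λ = 0.03643 m.
Converting to mm: λ = 36.43 mm ≈ 36.4 mm.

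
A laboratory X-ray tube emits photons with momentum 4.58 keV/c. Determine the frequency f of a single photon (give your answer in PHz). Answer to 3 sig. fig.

1110 PHz

In SI units: p = 4.58 keV/c = 2.4477e-24 kg·m/s.
The photon relation is f = pc/h, giving f = 1.107e18 Hz.
Converting to PHz: f = 1107 PHz ≈ 1110 PHz.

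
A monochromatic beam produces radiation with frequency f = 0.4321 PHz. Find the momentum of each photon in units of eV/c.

Take h = 6.62607015e-34 J·s, c = 2.99792458e8 m/s, 1 eV = 1.602176634e-19 J.
In SI units: f = 0.4321 PHz = 4.321e14 Hz.
The photon relation is p = hf/c, giving p = 9.550e-28 kg·m/s.
Converting to eV/c: p = 1.787 eV/c ≈ 1.79 eV/c.

1.79 eV/c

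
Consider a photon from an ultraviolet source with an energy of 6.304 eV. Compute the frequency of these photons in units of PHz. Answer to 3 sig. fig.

Use h = 6.62607015·10^-34 J·s, 1 eV = 1.602176634·10^-19 J.
First convert: E = 6.304 eV = 1.0100·10^-18 J.
For a photon f = E/h, so f = 1.524·10^15 Hz.
Converting to PHz: f = 1.524 PHz ≈ 1.52 PHz.

1.52 PHz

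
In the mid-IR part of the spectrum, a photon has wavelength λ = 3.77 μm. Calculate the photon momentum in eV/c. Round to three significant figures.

0.329 eV/c

Take h = 6.62607015·10^-34 J·s, c = 2.99792458·10^8 m/s, 1 eV = 1.602176634·10^-19 J.
Convert to SI: λ = 3.77 μm = 3.77·10^-6 m.
Since p = h/λ for a photon, p = 1.758·10^-28 kg·m/s.
Converting to eV/c: p = 0.3289 eV/c ≈ 0.329 eV/c.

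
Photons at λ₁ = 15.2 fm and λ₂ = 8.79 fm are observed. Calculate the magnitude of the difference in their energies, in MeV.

Using E = hc/λ: E₁ = 1.307e-11 J, E₂ = 2.260e-11 J.
|ΔE| = |1.307e-11 − 2.260e-11| = 9.53e-12 J = 59.5 MeV.

59.5 MeV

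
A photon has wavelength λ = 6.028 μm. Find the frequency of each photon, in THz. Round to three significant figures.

Take c = 2.99792458e8 m/s.
In SI units: λ = 6.028 μm = 6.028e-6 m.
The photon relation is f = c/λ, giving f = 4.973e13 Hz.
Converting to THz: f = 49.73 THz ≈ 49.7 THz.

49.7 THz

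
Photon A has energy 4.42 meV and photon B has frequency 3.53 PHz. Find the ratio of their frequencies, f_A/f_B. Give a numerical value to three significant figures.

f_A = 1.069 × 10^12 Hz (from energy = 4.42 meV, via f = E/h).
f_B = 3.530 × 10^15 Hz (from frequency = 3.53 PHz, via f given directly).
Ratio = 1.069 × 10^12 / 3.530 × 10^15 = 3.03 × 10^-4.

3.03 × 10^-4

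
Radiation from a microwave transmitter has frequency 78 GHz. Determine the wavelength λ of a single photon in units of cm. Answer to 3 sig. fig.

0.384 cm

First convert: f = 78 GHz = 7.8e10 Hz.
Apply λ = c/f: λ = 0.003843 m.
Converting to cm: λ = 0.3843 cm ≈ 0.384 cm.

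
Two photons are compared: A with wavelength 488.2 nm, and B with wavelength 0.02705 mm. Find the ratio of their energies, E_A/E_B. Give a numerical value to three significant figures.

E_A = 4.069 × 10^-19 J (from wavelength = 488.2 nm, via E = hc/λ).
E_B = 7.344 × 10^-21 J (from wavelength = 0.02705 mm, via E = hc/λ).
Ratio = 4.069 × 10^-19 / 7.344 × 10^-21 = 55.4.

55.4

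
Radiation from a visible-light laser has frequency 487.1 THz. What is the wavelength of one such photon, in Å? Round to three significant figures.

In SI units: f = 487.1 THz = 4.871 × 10^14 Hz.
For a photon λ = c/f, so λ = 6.155 × 10^-7 m.
Converting to Å: λ = 6155 Å ≈ 6150 Å.

6150 Å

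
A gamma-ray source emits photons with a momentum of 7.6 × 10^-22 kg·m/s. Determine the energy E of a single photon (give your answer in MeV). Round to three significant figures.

1.42 MeV

Apply E = pc: E = 2.278 × 10^-13 J.
Converting to MeV: E = 1.422 MeV ≈ 1.42 MeV.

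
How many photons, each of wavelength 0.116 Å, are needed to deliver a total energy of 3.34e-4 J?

Per-photon energy: E = 1.712e-14 J (from wavelength = 0.116 Å).
N = E_total / E_photon = 3.34e-4 J / 1.712e-14 J = 1.95e10.

1.95e10 photons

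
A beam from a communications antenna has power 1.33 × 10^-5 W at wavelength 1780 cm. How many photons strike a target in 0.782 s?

9.32 × 10^20 photons

Total energy: E_total = P·t = 1.33 × 10^-5 × 0.782 = 1.040 × 10^-5 J.
Per-photon energy: E = 1.116 × 10^-26 J.
N = E_total / E_photon = 9.32 × 10^20.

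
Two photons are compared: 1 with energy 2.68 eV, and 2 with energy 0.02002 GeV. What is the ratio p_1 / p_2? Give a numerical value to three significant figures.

p_1 = 1.432 × 10^-27 kg·m/s (from energy = 2.68 eV, via p = E/c).
p_2 = 1.070 × 10^-20 kg·m/s (from energy = 0.02002 GeV, via p = E/c).
Ratio = 1.432 × 10^-27 / 1.070 × 10^-20 = 1.34 × 10^-7.

1.34 × 10^-7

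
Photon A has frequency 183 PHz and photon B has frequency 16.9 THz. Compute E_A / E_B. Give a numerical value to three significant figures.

1.08 × 10^4

E_A = 1.213 × 10^-16 J (from frequency = 183 PHz, via E = hf).
E_B = 1.120 × 10^-20 J (from frequency = 16.9 THz, via E = hf).
Ratio = 1.213 × 10^-16 / 1.120 × 10^-20 = 1.08 × 10^4.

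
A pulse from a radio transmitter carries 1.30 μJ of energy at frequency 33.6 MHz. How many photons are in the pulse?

Per-photon energy: E = 2.226 × 10^-26 J (from frequency = 33.6 MHz).
N = E_total / E_photon = 1.30 × 10^-6 J / 2.226 × 10^-26 J = 5.84 × 10^19.

5.84 × 10^19 photons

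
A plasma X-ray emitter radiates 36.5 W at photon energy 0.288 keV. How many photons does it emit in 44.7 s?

3.54 × 10^19 photons

Total energy: E_total = P·t = 36.5 × 44.7 = 1632 J.
Per-photon energy: E = 4.614 × 10^-17 J.
N = E_total / E_photon = 3.54 × 10^19.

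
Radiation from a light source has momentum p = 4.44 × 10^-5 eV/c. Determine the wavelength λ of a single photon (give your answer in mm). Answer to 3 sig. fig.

Convert to SI: p = 4.44 × 10^-5 eV/c = 2.3729 × 10^-32 kg·m/s.
Apply λ = h/p: λ = 0.02792 m.
Converting to mm: λ = 27.92 mm ≈ 27.9 mm.

27.9 mm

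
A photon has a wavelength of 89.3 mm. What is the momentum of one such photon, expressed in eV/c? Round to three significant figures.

Convert to SI: λ = 89.3 mm = 0.0893 m.
Since p = h/λ for a photon, p = 7.420 × 10^-33 kg·m/s.
Converting to eV/c: p = 1.388 × 10^-5 eV/c ≈ 1.39 × 10^-5 eV/c.

1.39 × 10^-5 eV/c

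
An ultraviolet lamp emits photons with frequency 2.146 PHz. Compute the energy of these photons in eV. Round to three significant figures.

8.88 eV

Take h = 6.62607015e-34 J·s, 1 eV = 1.602176634e-19 J.
Convert to SI: f = 2.146 PHz = 2.146e15 Hz.
The photon relation is E = hf, giving E = 1.422e-18 J.
Converting to eV: E = 8.875 eV ≈ 8.88 eV.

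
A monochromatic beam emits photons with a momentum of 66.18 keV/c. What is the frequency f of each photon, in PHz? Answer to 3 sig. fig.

(h = 6.62607015 × 10^-34 J·s, c = 2.99792458 × 10^8 m/s, 1 eV = 1.602176634 × 10^-19 J.)
In SI units: p = 66.18 keV/c = 3.5368 × 10^-23 kg·m/s.
For a photon f = pc/h, so f = 1.600 × 10^19 Hz.
Converting to PHz: f = 16000 PHz ≈ 1.60 × 10^4 PHz.

1.60 × 10^4 PHz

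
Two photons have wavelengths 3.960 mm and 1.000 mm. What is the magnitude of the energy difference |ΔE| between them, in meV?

0.927 meV

Using E = hc/λ: E₁ = 5.0163·10^-23 J, E₂ = 1.9864·10^-22 J.
|ΔE| = |5.0163·10^-23 − 1.9864·10^-22| = 1.48·10^-22 J = 0.927 meV.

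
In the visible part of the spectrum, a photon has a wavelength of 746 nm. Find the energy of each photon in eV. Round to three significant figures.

1.66 eV

Use h = 6.62607015 × 10^-34 J·s, c = 2.99792458 × 10^8 m/s, 1 eV = 1.602176634 × 10^-19 J.
In SI units: λ = 746 nm = 7.46 × 10^-7 m.
Apply E = hc/λ: E = 2.663 × 10^-19 J.
Converting to eV: E = 1.662 eV ≈ 1.66 eV.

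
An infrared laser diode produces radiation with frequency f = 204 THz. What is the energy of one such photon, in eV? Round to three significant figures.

Take h = 6.62607015·10^-34 J·s, 1 eV = 1.602176634·10^-19 J.
First convert: f = 204 THz = 2.04·10^14 Hz.
For a photon E = hf, so E = 1.352·10^-19 J.
Converting to eV: E = 0.8437 eV ≈ 0.844 eV.

0.844 eV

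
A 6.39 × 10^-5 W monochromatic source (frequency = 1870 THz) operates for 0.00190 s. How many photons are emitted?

Total energy: E_total = P·t = 6.39 × 10^-5 × 0.00190 = 1.214 × 10^-7 J.
Per-photon energy: E = 1.239 × 10^-18 J.
N = E_total / E_photon = 9.80 × 10^10.

9.80 × 10^10 photons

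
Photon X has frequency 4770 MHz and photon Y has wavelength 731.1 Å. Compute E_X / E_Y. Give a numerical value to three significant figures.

E_X = 3.161 × 10^-24 J (from frequency = 4770 MHz, via E = hf).
E_Y = 2.717 × 10^-18 J (from wavelength = 731.1 Å, via E = hc/λ).
Ratio = 3.161 × 10^-24 / 2.717 × 10^-18 = 1.16 × 10^-6.

1.16 × 10^-6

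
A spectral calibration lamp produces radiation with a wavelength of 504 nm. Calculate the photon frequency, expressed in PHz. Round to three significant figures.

In SI units: λ = 504 nm = 5.04 × 10^-7 m.
Since f = c/λ for a photon, f = 5.948 × 10^14 Hz.
Converting to PHz: f = 0.5948 PHz ≈ 0.595 PHz.

0.595 PHz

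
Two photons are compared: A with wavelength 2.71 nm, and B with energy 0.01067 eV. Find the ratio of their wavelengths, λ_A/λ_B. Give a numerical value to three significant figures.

2.33e-5

λ_A = 2.710e-9 m (from wavelength = 2.71 nm, via λ given directly).
λ_B = 1.162e-4 m (from energy = 0.01067 eV, via λ = hc/E).
Ratio = 2.710e-9 / 1.162e-4 = 2.33e-5.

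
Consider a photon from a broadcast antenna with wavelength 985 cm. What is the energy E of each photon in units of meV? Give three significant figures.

1.26 × 10^-4 meV

(h = 6.62607015 × 10^-34 J·s, c = 2.99792458 × 10^8 m/s, 1 eV = 1.602176634 × 10^-19 J.)
Convert to SI: λ = 985 cm = 9.85 m.
Since E = hc/λ for a photon, E = 2.017 × 10^-26 J.
Converting to meV: E = 1.259 × 10^-4 meV ≈ 1.26 × 10^-4 meV.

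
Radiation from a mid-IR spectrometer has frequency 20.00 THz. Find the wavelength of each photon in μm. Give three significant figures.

15.0 μm

Use c = 2.99792458 × 10^8 m/s.
In SI units: f = 20.00 THz = 2.000 × 10^13 Hz.
The photon relation is λ = c/f, giving λ = 1.499 × 10^-5 m.
Converting to μm: λ = 14.99 μm ≈ 15.0 μm.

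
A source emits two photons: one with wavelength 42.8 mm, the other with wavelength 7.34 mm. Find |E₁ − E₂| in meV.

Using E = hc/λ: E₁ = 4.641 × 10^-24 J, E₂ = 2.706 × 10^-23 J.
|ΔE| = |4.641 × 10^-24 − 2.706 × 10^-23| = 2.24 × 10^-23 J = 0.140 meV.

0.140 meV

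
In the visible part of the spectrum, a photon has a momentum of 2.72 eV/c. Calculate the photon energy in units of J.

4.36 × 10^-19 J

Take c = 2.99792458 × 10^8 m/s, 1 eV = 1.602176634 × 10^-19 J.
In SI units: p = 2.72 eV/c = 1.4536 × 10^-27 kg·m/s.
Apply E = pc: E = 4.358 × 10^-19 J.
So E ≈ 4.36 × 10^-19 J.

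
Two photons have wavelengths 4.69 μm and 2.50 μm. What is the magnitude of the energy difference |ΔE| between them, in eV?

0.232 eV

Using E = hc/λ: E₁ = 4.235e-20 J, E₂ = 7.946e-20 J.
|ΔE| = |4.235e-20 − 7.946e-20| = 3.71e-20 J = 0.232 eV.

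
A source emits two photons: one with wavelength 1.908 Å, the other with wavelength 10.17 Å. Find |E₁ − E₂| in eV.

Using E = hc/λ: E₁ = 1.0411·10^-15 J, E₂ = 1.9532·10^-16 J.
|ΔE| = |1.0411·10^-15 − 1.9532·10^-16| = 8.46·10^-16 J = 5280 eV.

5280 eV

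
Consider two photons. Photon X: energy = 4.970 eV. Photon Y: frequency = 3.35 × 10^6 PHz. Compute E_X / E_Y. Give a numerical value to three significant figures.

E_X = 7.963 × 10^-19 J (from energy = 4.970 eV, via E given directly).
E_Y = 2.220 × 10^-12 J (from frequency = 3.35 × 10^6 PHz, via E = hf).
Ratio = 7.963 × 10^-19 / 2.220 × 10^-12 = 3.59 × 10^-7.

3.59 × 10^-7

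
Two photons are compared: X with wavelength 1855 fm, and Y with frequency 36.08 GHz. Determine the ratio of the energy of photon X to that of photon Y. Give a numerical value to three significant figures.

4.48e9

E_X = 1.071e-13 J (from wavelength = 1855 fm, via E = hc/λ).
E_Y = 2.391e-23 J (from frequency = 36.08 GHz, via E = hf).
Ratio = 1.071e-13 / 2.391e-23 = 4.48e9.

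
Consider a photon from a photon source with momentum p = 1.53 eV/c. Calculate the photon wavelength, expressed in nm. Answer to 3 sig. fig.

(h = 6.62607015 × 10^-34 J·s, c = 2.99792458 × 10^8 m/s, 1 eV = 1.602176634 × 10^-19 J.)
First convert: p = 1.53 eV/c = 8.1768 × 10^-28 kg·m/s.
For a photon λ = h/p, so λ = 8.104 × 10^-7 m.
Converting to nm: λ = 810.4 nm ≈ 810 nm.

810 nm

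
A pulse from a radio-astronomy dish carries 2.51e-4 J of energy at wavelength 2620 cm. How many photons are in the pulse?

3.31e22 photons

Per-photon energy: E = 7.582e-27 J (from wavelength = 2620 cm).
N = E_total / E_photon = 2.51e-4 J / 7.582e-27 J = 3.31e22.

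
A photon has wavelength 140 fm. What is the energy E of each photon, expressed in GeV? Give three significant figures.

8.86·10^-3 GeV

(h = 6.62607015·10^-34 J·s, c = 2.99792458·10^8 m/s, 1 eV = 1.602176634·10^-19 J.)
In SI units: λ = 140 fm = 1.4·10^-13 m.
The photon relation is E = hc/λ, giving E = 1.419·10^-12 J.
Converting to GeV: E = 0.008856 GeV ≈ 8.86·10^-3 GeV.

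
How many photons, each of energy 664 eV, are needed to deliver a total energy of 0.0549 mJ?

Per-photon energy: E = 1.064 × 10^-16 J (from energy = 664 eV).
N = E_total / E_photon = 5.49 × 10^-5 J / 1.064 × 10^-16 J = 5.16 × 10^11.

5.16 × 10^11 photons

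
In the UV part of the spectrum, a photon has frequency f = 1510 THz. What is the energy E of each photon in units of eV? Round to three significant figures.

6.24 eV

In SI units: f = 1510 THz = 1.51e15 Hz.
Since E = hf for a photon, E = 1.001e-18 J.
Converting to eV: E = 6.245 eV ≈ 6.24 eV.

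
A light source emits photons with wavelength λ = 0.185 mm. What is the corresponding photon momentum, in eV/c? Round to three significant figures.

Convert to SI: λ = 0.185 mm = 1.85 × 10^-4 m.
For a photon p = h/λ, so p = 3.582 × 10^-30 kg·m/s.
Converting to eV/c: p = 0.006702 eV/c ≈ 6.70 × 10^-3 eV/c.

6.70 × 10^-3 eV/c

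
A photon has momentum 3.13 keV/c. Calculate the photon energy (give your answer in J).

5.01 × 10^-16 J

Convert to SI: p = 3.13 keV/c = 1.6728 × 10^-24 kg·m/s.
The photon relation is E = pc, giving E = 5.015 × 10^-16 J.
So E ≈ 5.01 × 10^-16 J.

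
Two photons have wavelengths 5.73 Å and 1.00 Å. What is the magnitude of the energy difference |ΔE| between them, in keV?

10.2 keV

Using E = hc/λ: E₁ = 3.467 × 10^-16 J, E₂ = 1.986 × 10^-15 J.
|ΔE| = |3.467 × 10^-16 − 1.986 × 10^-15| = 1.64 × 10^-15 J = 10.2 keV.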